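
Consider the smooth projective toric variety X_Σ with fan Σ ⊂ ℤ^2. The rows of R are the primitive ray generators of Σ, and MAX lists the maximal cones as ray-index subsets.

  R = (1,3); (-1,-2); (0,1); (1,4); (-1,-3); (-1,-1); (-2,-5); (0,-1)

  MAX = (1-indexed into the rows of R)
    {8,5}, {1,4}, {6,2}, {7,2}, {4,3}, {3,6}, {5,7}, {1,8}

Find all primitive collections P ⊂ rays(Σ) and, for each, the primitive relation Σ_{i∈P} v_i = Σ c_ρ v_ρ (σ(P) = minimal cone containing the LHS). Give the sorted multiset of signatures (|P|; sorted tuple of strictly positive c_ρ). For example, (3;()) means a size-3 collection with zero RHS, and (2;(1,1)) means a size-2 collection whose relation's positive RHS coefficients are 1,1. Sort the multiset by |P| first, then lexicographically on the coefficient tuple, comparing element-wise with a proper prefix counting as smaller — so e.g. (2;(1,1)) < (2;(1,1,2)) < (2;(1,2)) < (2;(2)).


20 minimal non-faces of Δ(Σ) (on 8 rays):

  P = {1,5}:  v_{1} + v_{5} = 0  so sig = (2;())
  P = {3,8}:  v_{3} + v_{8} = 0  so sig = (2;())
  P = {1,2}:  v_{1} + v_{2} = v_{3}  so sig = (2;(1))
  P = {1,3}:  v_{1} + v_{3} = v_{4}  so sig = (2;(1))
  P = {1,7}:  v_{1} + v_{7} = v_{2}  so sig = (2;(1))
  P = {2,3}:  v_{2} + v_{3} = v_{6}  so sig = (2;(1))
  P = {2,5}:  v_{2} + v_{5} = v_{7}  so sig = (2;(1))
  P = {2,8}:  v_{2} + v_{8} = v_{5}  so sig = (2;(1))
  P = {3,5}:  v_{3} + v_{5} = v_{2}  so sig = (2;(1))
  P = {4,5}:  v_{4} + v_{5} = v_{3}  so sig = (2;(1))
  P = {4,7}:  v_{4} + v_{7} = v_{6}  so sig = (2;(1))
  P = {4,8}:  v_{4} + v_{8} = v_{1}  so sig = (2;(1))
  P = {6,8}:  v_{6} + v_{8} = v_{2}  so sig = (2;(1))
  P = {1,6}:  v_{1} + v_{6} = 2·v_{3}  so sig = (2;(2))
  P = {2,4}:  v_{2} + v_{4} = 2·v_{3}  so sig = (2;(2))
  P = {3,7}:  v_{3} + v_{7} = 2·v_{2}  so sig = (2;(2))
  P = {5,6}:  v_{5} + v_{6} = 2·v_{2}  so sig = (2;(2))
  P = {7,8}:  v_{7} + v_{8} = 2·v_{5}  so sig = (2;(2))
  P = {4,6}:  v_{4} + v_{6} = 3·v_{3}  so sig = (2;(3))
  P = {6,7}:  v_{6} + v_{7} = 3·v_{2}  so sig = (2;(3))

Hence PRS(X_Σ) =
[(2;()), (2;()), (2;(1)), (2;(1)), (2;(1)), (2;(1)), (2;(1)), (2;(1)), (2;(1)), (2;(1)), (2;(1)), (2;(1)), (2;(1)), (2;(2)), (2;(2)), (2;(2)), (2;(2)), (2;(2)), (2;(3)), (2;(3))]


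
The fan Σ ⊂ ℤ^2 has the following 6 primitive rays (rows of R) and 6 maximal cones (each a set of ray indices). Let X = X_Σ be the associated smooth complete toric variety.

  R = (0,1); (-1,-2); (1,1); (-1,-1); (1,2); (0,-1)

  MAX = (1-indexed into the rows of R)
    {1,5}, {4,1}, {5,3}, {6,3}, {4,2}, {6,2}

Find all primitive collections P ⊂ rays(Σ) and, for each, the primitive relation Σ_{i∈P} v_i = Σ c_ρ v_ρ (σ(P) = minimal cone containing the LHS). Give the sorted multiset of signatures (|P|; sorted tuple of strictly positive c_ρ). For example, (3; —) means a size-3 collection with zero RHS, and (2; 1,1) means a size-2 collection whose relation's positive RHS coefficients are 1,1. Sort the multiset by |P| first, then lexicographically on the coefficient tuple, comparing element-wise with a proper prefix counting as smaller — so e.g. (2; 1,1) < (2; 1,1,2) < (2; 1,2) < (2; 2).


9 minimal non-faces of Δ(Σ) (on 6 rays):

  P = {1,6}:  v_{1} + v_{6} = 0  ⟹  sig = (2; —)
  P = {2,5}:  v_{2} + v_{5} = 0  ⟹  sig = (2; —)
  P = {3,4}:  v_{3} + v_{4} = 0  ⟹  sig = (2; —)
  P = {1,2}:  v_{1} + v_{2} = v_{4}  ⟹  sig = (2; 1)
  P = {1,3}:  v_{1} + v_{3} = v_{5}  ⟹  sig = (2; 1)
  P = {2,3}:  v_{2} + v_{3} = v_{6}  ⟹  sig = (2; 1)
  P = {4,5}:  v_{4} + v_{5} = v_{1}  ⟹  sig = (2; 1)
  P = {4,6}:  v_{4} + v_{6} = v_{2}  ⟹  sig = (2; 1)
  P = {5,6}:  v_{5} + v_{6} = v_{3}  ⟹  sig = (2; 1)

Signatures (|P|; sorted positive RHS coefficients), sorted:
    |P|=2: 9 collections, coeffs (), (), (), (1), (1), (1), (1), (1), (1)


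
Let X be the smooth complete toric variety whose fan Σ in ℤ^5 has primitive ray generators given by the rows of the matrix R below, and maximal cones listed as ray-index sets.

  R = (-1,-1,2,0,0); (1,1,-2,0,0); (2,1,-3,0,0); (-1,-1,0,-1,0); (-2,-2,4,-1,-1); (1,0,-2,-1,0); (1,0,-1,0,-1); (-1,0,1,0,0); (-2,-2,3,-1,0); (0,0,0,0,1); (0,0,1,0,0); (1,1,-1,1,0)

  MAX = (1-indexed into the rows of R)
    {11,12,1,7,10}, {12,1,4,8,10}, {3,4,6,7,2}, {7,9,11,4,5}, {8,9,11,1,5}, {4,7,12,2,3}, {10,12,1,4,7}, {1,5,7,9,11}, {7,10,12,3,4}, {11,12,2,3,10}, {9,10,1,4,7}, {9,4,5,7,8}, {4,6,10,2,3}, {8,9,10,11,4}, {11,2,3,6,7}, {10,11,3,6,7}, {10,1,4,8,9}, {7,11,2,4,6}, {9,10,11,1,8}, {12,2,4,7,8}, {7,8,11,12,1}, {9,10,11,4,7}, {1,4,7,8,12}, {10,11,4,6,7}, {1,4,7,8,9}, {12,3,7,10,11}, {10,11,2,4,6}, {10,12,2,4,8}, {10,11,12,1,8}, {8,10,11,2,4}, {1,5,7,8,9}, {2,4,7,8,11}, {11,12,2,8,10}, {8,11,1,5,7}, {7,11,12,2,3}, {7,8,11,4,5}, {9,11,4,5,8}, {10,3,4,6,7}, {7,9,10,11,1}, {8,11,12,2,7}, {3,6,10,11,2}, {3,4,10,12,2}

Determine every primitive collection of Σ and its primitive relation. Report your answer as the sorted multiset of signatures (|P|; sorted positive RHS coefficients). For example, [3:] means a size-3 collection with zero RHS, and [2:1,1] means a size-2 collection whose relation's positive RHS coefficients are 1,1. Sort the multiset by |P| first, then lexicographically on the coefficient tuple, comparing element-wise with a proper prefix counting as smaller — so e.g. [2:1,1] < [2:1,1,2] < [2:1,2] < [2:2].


22 collections generate NE(X_Σ); each relation:

  P={1,2}:  v_{1} + v_{2} = 0  ⟹  sig = [2:]
  P={3,8}:  v_{3} + v_{8} = v_{2}  ⟹  sig = [2:1]
  P={6,12}:  v_{6} + v_{12} = v_{3}  ⟹  sig = [2:1]
  P={9,12}:  v_{9} + v_{12} = v_{1}  ⟹  sig = [2:1]
  P={1,3}:  v_{1} + v_{3} = v_{7} + v_{10}  ⟹  sig = [2:1,1]
  P={2,9}:  v_{2} + v_{9} = v_{4} + v_{11}  ⟹  sig = [2:1,1]
  P={5,10}:  v_{5} + v_{10} = v_{9} + v_{11}  ⟹  sig = [2:1,1]
  P={6,8}:  v_{6} + v_{8} = v_{2} + v_{4} + v_{11}  ⟹  sig = [2:1,1,1]
  P={1,6}:  v_{1} + v_{6} = v_{4} + v_{7} + v_{10} + v_{11}  ⟹  sig = [2:1,1,1,1]
  P={3,9}:  v_{3} + v_{9} = v_{4} + v_{7} + v_{10} + v_{11}  ⟹  sig = [2:1,1,1,1]
  P={5,12}:  v_{5} + v_{12} = v_{1} + v_{7} + v_{8} + v_{11}  ⟹  sig = [2:1,1,1,1]
  P={2,5}:  v_{2} + v_{5} = v_{4} + v_{7} + v_{8} + 2·v_{11}  ⟹  sig = [2:1,1,1,2]
  P={3,5}:  v_{3} + v_{5} = v_{4} + v_{7} + 2·v_{11}  ⟹  sig = [2:1,1,2]
  P={6,9}:  v_{6} + v_{9} = 2·v_{4} + v_{7} + v_{10} + 2·v_{11}  ⟹  sig = [2:1,1,2,2]
  P={5,6}:  v_{5} + v_{6} = 2·v_{4} + v_{7} + 3·v_{11}  ⟹  sig = [2:1,2,3]
  P={4,11,12}:  v_{4} + v_{11} + v_{12} = 0  ⟹  sig = [3:]
  P={7,8,10}:  v_{7} + v_{8} + v_{10} = 0  ⟹  sig = [3:]
  P={1,4,11}:  v_{1} + v_{4} + v_{11} = v_{9}  ⟹  sig = [3:1]
  P={2,7,10}:  v_{2} + v_{7} + v_{10} = v_{3}  ⟹  sig = [3:1]
  P={3,4,11}:  v_{3} + v_{4} + v_{11} = v_{6}  ⟹  sig = [3:1]
  P={1,4,5}:  v_{1} + v_{4} + v_{5} = v_{7} + v_{8} + 2·v_{9}  ⟹  sig = [3:1,1,2]
  P={7,8,9,11}:  v_{7} + v_{8} + v_{9} + v_{11} = v_{5}  ⟹  sig = [4:1]

so the primitive-relation signature multiset is
[[2:], [2:1], [2:1], [2:1], [2:1,1], [2:1,1], [2:1,1], [2:1,1,1], [2:1,1,1,1], [2:1,1,1,1], [2:1,1,1,1], [2:1,1,1,2], [2:1,1,2], [2:1,1,2,2], [2:1,2,3], [3:], [3:], [3:1], [3:1], [3:1], [3:1,1,2], [4:1]]


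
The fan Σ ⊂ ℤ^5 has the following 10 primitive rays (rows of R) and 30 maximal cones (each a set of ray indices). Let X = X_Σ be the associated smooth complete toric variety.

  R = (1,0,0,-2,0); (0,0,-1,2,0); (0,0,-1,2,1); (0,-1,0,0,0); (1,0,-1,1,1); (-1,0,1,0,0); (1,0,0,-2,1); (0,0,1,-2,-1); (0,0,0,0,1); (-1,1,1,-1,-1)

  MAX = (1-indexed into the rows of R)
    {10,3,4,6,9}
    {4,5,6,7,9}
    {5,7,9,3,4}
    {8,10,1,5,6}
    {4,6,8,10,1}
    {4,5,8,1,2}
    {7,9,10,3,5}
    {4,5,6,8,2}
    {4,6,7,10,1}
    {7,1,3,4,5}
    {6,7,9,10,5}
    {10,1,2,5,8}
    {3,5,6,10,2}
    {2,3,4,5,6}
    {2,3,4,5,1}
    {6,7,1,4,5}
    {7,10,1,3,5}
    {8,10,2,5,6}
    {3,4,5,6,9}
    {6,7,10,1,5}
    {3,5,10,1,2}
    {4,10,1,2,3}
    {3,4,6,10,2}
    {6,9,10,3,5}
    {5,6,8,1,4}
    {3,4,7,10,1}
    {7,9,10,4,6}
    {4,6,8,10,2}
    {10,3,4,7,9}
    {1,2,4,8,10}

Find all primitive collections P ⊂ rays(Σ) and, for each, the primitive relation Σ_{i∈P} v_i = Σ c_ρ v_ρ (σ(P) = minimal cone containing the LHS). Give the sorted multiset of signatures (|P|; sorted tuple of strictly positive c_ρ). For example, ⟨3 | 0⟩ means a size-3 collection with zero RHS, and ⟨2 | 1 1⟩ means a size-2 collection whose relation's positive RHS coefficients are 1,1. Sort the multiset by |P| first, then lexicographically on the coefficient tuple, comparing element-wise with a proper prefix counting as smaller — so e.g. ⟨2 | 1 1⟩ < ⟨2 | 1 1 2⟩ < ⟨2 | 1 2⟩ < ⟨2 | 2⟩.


Δ(Σ) — 10 vertices, 10 min non-faces:

  {3,8}:  v_{3} + v_{8} = 0 — sig = ⟨2 | 0⟩
  {1,9}:  v_{1} + v_{9} = v_{7} — sig = ⟨2 | 1⟩
  {2,9}:  v_{2} + v_{9} = v_{3} — sig = ⟨2 | 1⟩
  {2,7}:  v_{2} + v_{7} = v_{1} + v_{3} — sig = ⟨2 | 1 1⟩
  {8,9}:  v_{8} + v_{9} = v_{1} + v_{6} — sig = ⟨2 | 1 1⟩
  {7,8}:  v_{7} + v_{8} = 2·v_{1} + v_{6} — sig = ⟨2 | 1 2⟩
  {1,2,6}:  v_{1} + v_{2} + v_{6} = 0 — sig = ⟨3 | 0⟩
  {4,5,10}:  v_{4} + v_{5} + v_{10} = 0 — sig = ⟨3 | 0⟩
  {1,3,6}:  v_{1} + v_{3} + v_{6} = v_{9} — sig = ⟨3 | 1⟩
  {3,6,7}:  v_{3} + v_{6} + v_{7} = 2·v_{9} — sig = ⟨3 | 2⟩

Hence PRS(X_Σ) =
[⟨2 | 0⟩, ⟨2 | 1⟩, ⟨2 | 1⟩, ⟨2 | 1 1⟩, ⟨2 | 1 1⟩, ⟨2 | 1 2⟩, ⟨3 | 0⟩, ⟨3 | 0⟩, ⟨3 | 1⟩, ⟨3 | 2⟩]


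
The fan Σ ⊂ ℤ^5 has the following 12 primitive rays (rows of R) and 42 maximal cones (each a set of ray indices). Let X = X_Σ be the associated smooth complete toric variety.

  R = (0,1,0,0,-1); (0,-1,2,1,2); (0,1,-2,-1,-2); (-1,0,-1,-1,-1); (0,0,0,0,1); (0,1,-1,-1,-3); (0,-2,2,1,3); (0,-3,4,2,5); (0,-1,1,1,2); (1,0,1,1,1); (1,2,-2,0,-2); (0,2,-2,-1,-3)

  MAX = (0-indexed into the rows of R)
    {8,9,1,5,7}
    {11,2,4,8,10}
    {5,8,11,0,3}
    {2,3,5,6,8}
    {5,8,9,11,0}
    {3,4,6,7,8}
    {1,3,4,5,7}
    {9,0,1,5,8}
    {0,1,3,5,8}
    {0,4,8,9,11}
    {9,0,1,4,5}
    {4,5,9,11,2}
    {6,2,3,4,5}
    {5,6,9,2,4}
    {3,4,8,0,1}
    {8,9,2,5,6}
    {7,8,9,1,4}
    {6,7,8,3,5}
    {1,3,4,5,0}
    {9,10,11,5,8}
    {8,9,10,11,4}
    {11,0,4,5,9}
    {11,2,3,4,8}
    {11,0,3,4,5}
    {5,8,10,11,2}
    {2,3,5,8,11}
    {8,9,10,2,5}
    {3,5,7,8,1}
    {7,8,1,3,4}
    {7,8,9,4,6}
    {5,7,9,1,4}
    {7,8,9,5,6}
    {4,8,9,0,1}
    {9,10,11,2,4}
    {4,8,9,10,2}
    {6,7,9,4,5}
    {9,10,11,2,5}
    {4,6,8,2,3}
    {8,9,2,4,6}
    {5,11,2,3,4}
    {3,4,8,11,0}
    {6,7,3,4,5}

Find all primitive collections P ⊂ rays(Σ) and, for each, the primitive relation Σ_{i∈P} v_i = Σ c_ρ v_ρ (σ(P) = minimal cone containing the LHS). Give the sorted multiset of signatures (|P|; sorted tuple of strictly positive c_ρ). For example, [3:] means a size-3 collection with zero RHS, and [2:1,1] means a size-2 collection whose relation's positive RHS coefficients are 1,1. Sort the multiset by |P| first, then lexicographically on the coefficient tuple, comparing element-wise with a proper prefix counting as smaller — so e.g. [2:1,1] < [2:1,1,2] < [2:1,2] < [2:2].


The 18 primitive collections of Σ (r=12, n=5):

  P={1,2}:  v_{1} + v_{2} = 0  ⟹  sig = [2:]
  P={3,9}:  v_{3} + v_{9} = 0  ⟹  sig = [2:]
  P={6,11}:  v_{6} + v_{11} = 0  ⟹  sig = [2:]
  P={0,2}:  v_{0} + v_{2} = v_{11}  ⟹  sig = [2:1]
  P={0,6}:  v_{0} + v_{6} = v_{1}  ⟹  sig = [2:1]
  P={1,6}:  v_{1} + v_{6} = v_{7}  ⟹  sig = [2:1]
  P={1,11}:  v_{1} + v_{11} = v_{0}  ⟹  sig = [2:1]
  P={2,7}:  v_{2} + v_{7} = v_{6}  ⟹  sig = [2:1]
  P={7,11}:  v_{7} + v_{11} = v_{1}  ⟹  sig = [2:1]
  P={7,10}:  v_{7} + v_{10} = v_{8} + v_{9}  ⟹  sig = [2:1,1]
  P={1,10}:  v_{1} + v_{10} = v_{8} + v_{9} + v_{11}  ⟹  sig = [2:1,1,1]
  P={3,10}:  v_{3} + v_{10} = v_{2} + v_{8} + v_{11}  ⟹  sig = [2:1,1,1]
  P={6,10}:  v_{6} + v_{10} = v_{2} + v_{8} + v_{9}  ⟹  sig = [2:1,1,1]
  P={0,10}:  v_{0} + v_{10} = v_{8} + v_{9} + 2·v_{11}  ⟹  sig = [2:1,1,2]
  P={0,7}:  v_{0} + v_{7} = 2·v_{1}  ⟹  sig = [2:2]
  P={4,5,8}:  v_{4} + v_{5} + v_{8} = 0  ⟹  sig = [3:]
  P={4,5,10}:  v_{4} + v_{5} + v_{10} = v_{2} + v_{9} + v_{11}  ⟹  sig = [3:1,1,1]
  P={2,8,9,11}:  v_{2} + v_{8} + v_{9} + v_{11} = v_{10}  ⟹  sig = [4:1]

Sorted signature multiset PRS(X):
{ [2:] ×3,  [2:1] ×6,  [2:1,1],  [2:1,1,1] ×3,  [2:1,1,2],  [2:2],  [3:],  [3:1,1,1],  [4:1] }


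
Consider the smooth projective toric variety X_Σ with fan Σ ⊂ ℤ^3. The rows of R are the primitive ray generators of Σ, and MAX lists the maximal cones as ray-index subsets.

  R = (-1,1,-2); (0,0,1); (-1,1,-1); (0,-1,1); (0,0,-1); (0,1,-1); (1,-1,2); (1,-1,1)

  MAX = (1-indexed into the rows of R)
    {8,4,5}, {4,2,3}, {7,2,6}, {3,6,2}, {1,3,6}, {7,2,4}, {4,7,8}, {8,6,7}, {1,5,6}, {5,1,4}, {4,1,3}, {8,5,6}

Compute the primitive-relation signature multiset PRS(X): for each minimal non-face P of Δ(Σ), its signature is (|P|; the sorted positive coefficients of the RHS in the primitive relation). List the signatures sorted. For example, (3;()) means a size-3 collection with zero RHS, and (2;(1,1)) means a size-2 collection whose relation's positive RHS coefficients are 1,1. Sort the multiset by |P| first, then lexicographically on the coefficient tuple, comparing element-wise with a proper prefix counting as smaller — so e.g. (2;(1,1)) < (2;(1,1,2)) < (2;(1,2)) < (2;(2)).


|primitive collections| = 10. Relations:

  • {1,7}:  v_{1} + v_{7} = 0  ⇒ sig = (2;())
  • {2,5}:  v_{2} + v_{5} = 0  ⇒ sig = (2;())
  • {3,8}:  v_{3} + v_{8} = 0  ⇒ sig = (2;())
  • {4,6}:  v_{4} + v_{6} = 0  ⇒ sig = (2;())
  • {1,2}:  v_{1} + v_{2} = v_{3}  ⇒ sig = (2;(1))
  • {1,8}:  v_{1} + v_{8} = v_{5}  ⇒ sig = (2;(1))
  • {2,8}:  v_{2} + v_{8} = v_{7}  ⇒ sig = (2;(1))
  • {3,5}:  v_{3} + v_{5} = v_{1}  ⇒ sig = (2;(1))
  • {3,7}:  v_{3} + v_{7} = v_{2}  ⇒ sig = (2;(1))
  • {5,7}:  v_{5} + v_{7} = v_{8}  ⇒ sig = (2;(1))

so the primitive-relation signature multiset is
[(2;()), (2;()), (2;()), (2;()), (2;(1)), (2;(1)), (2;(1)), (2;(1)), (2;(1)), (2;(1))]


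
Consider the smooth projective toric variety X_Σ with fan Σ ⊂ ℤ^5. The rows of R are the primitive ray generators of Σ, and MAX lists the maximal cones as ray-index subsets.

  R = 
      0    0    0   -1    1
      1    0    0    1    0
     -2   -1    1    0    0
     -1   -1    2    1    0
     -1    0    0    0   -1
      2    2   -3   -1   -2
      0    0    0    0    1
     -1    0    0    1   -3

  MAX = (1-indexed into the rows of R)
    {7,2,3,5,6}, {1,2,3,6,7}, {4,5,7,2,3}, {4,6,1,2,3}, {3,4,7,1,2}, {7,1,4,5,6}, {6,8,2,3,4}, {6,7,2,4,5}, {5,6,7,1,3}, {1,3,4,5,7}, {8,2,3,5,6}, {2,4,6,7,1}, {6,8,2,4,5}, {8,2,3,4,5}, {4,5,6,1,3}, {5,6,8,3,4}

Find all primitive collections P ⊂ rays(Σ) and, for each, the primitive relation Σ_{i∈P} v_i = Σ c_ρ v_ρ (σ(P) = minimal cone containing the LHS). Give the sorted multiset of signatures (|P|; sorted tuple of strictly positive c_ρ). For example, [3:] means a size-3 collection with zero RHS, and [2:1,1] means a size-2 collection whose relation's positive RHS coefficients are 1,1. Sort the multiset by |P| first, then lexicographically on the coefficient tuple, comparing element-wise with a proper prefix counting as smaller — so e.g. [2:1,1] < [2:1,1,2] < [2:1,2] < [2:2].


|primitive collections| = 5. Relations:

  • {1,8}:  v_{1} + v_{8} = v_{3} + v_{4} + v_{6}  ⟹  sig = [2:1,1,1]
  • {7,8}:  v_{7} + v_{8} = v_{2} + 2·v_{5}  ⟹  sig = [2:1,2]
  • {1,2,5}:  v_{1} + v_{2} + v_{5} = 0  ⟹  sig = [3:]
  • {3,4,6,7}:  v_{3} + v_{4} + v_{6} + v_{7} = v_{5}  ⟹  sig = [4:1]
  • {2,3,4,5,6}:  v_{2} + v_{3} + v_{4} + v_{5} + v_{6} = v_{8}  ⟹  sig = [5:1]

Signatures (|P|; sorted positive RHS coefficients), sorted:
    |P|=2: 2 collections, coeffs (1,1,1), (1,2)
    |P|=3: 1 collection, coeffs ()
    |P|=4: 1 collection, coeffs (1)
    |P|=5: 1 collection, coeffs (1)


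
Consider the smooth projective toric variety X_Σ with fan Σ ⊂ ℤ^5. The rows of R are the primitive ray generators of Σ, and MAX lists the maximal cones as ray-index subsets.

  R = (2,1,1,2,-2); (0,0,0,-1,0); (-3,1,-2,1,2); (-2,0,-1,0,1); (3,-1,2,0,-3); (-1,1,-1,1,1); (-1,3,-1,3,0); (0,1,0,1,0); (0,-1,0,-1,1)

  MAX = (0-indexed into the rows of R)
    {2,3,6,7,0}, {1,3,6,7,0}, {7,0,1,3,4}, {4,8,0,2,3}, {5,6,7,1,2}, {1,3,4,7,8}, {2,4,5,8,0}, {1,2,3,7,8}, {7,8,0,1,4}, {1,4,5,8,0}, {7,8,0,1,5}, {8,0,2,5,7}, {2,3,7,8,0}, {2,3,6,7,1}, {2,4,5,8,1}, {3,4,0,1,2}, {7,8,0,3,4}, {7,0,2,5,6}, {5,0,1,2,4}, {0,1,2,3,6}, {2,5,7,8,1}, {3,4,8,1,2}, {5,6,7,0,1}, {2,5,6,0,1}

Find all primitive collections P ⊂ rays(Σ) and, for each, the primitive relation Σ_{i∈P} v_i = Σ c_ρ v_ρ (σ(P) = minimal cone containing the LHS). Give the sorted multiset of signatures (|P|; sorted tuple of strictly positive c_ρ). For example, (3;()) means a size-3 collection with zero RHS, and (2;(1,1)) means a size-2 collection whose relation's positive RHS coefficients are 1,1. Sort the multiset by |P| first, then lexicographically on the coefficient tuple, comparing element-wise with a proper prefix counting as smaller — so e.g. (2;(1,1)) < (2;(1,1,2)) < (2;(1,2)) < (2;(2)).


The 8 primitive collections of Σ (r=9, n=5):

  P = {3,5}:  v_{3} + v_{5} = v_{2}  ⇒ sig = (2;(1))
  P = {6,8}:  v_{6} + v_{8} = v_{5} + v_{7}  ⇒ sig = (2;(1,1))
  P = {4,6}:  v_{4} + v_{6} = 2·v_{0} + v_{1} + v_{3}  ⇒ sig = (2;(1,1,2))
  P = {4,5,7}:  v_{4} + v_{5} + v_{7} = v_{0}  ⇒ sig = (3;(1))
  P = {2,4,7}:  v_{2} + v_{4} + v_{7} = v_{0} + v_{3}  ⇒ sig = (3;(1,1))
  P = {0,1,3,8}:  v_{0} + v_{1} + v_{3} + v_{8} = 0  ⇒ sig = (4;())
  P = {0,1,2,7}:  v_{0} + v_{1} + v_{2} + v_{7} = v_{6}  ⇒ sig = (4;(1))
  P = {0,1,2,8}:  v_{0} + v_{1} + v_{2} + v_{8} = v_{5}  ⇒ sig = (4;(1))

Signatures (|P|; sorted positive RHS coefficients), sorted:
    (2;(1))
    (2;(1,1))
    (2;(1,1,2))
    (3;(1))
    (3;(1,1))
    (4;())
    (4;(1))
    (4;(1))


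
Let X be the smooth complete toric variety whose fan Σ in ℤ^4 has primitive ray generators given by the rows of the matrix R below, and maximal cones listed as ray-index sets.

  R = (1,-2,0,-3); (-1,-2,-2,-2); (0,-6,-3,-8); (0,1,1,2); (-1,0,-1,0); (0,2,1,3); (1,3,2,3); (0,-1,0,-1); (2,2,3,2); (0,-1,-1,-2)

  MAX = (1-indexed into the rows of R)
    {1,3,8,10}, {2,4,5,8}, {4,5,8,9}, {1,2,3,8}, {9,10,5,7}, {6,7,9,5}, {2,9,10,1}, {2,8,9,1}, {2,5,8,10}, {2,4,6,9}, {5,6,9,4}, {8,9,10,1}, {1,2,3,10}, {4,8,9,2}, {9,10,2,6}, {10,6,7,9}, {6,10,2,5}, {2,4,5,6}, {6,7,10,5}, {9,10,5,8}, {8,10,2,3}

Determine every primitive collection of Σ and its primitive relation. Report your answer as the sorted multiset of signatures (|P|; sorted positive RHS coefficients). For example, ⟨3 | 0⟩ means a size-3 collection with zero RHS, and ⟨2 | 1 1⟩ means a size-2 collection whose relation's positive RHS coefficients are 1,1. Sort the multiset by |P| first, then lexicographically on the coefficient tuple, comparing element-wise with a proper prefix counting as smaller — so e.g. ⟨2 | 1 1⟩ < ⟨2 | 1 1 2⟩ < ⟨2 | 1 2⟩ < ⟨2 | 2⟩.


Σ has 18 primitive collections:

  {4,10}:  v_{4} + v_{10} = 0  so sig = ⟨2 | 0⟩
  {6,8}:  v_{6} + v_{8} = v_{4}  so sig = ⟨2 | 1⟩
  {1,5}:  v_{1} + v_{5} = v_{8} + v_{10}  so sig = ⟨2 | 1 1⟩
  {1,6}:  v_{1} + v_{6} = v_{2} + v_{9}  so sig = ⟨2 | 1 1⟩
  {1,7}:  v_{1} + v_{7} = v_{9} + v_{10}  so sig = ⟨2 | 1 1⟩
  {2,7}:  v_{2} + v_{7} = v_{6} + v_{10}  so sig = ⟨2 | 1 1⟩
  {3,6}:  v_{3} + v_{6} = v_{1} + v_{2}  so sig = ⟨2 | 1 1⟩
  {3,7}:  v_{3} + v_{7} = v_{1} + v_{10}  so sig = ⟨2 | 1 1⟩
  {7,8}:  v_{7} + v_{8} = v_{5} + v_{9}  so sig = ⟨2 | 1 1⟩
  {1,4}:  v_{1} + v_{4} = v_{2} + v_{8} + v_{9}  so sig = ⟨2 | 1 1 1⟩
  {3,4}:  v_{3} + v_{4} = v_{1} + v_{2} + v_{8}  so sig = ⟨2 | 1 1 1⟩
  {4,7}:  v_{4} + v_{7} = v_{5} + v_{6} + v_{9}  so sig = ⟨2 | 1 1 1⟩
  {3,5}:  v_{3} + v_{5} = v_{2} + 2·v_{8} + 2·v_{10}  so sig = ⟨2 | 1 2 2⟩
  {3,9}:  v_{3} + v_{9} = 2·v_{1}  so sig = ⟨2 | 2⟩
  {2,5,9}:  v_{2} + v_{5} + v_{9} = 0  so sig = ⟨3 | 0⟩
  {1,2,8,10}:  v_{1} + v_{2} + v_{8} + v_{10} = v_{3}  so sig = ⟨4 | 1⟩
  {2,8,9,10}:  v_{2} + v_{8} + v_{9} + v_{10} = v_{1}  so sig = ⟨4 | 1⟩
  {5,6,9,10}:  v_{5} + v_{6} + v_{9} + v_{10} = v_{7}  so sig = ⟨4 | 1⟩

Sorted signature multiset PRS(X):
    ⟨2 | 0⟩
    ⟨2 | 1⟩
    ⟨2 | 1 1⟩
    ⟨2 | 1 1⟩
    ⟨2 | 1 1⟩
    ⟨2 | 1 1⟩
    ⟨2 | 1 1⟩
    ⟨2 | 1 1⟩
    ⟨2 | 1 1⟩
    ⟨2 | 1 1 1⟩
    ⟨2 | 1 1 1⟩
    ⟨2 | 1 1 1⟩
    ⟨2 | 1 2 2⟩
    ⟨2 | 2⟩
    ⟨3 | 0⟩
    ⟨4 | 1⟩
    ⟨4 | 1⟩
    ⟨4 | 1⟩


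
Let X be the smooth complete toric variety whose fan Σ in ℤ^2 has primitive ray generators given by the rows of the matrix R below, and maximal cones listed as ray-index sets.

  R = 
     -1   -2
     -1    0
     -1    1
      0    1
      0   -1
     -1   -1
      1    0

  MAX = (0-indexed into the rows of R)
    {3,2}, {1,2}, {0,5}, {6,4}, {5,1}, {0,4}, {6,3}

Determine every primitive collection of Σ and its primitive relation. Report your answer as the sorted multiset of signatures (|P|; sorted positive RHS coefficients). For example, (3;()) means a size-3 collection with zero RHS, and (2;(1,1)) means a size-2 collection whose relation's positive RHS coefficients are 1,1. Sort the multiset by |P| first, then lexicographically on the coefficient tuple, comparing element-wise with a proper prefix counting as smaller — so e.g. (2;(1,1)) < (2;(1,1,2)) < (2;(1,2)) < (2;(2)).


14 minimal non-faces of Δ(Σ) (on 7 rays):

  P={1,6}:  v_{1} + v_{6} = 0 — sig = (2;())
  P={3,4}:  v_{3} + v_{4} = 0 — sig = (2;())
  P={0,3}:  v_{0} + v_{3} = v_{5} — sig = (2;(1))
  P={1,3}:  v_{1} + v_{3} = v_{2} — sig = (2;(1))
  P={1,4}:  v_{1} + v_{4} = v_{5} — sig = (2;(1))
  P={2,4}:  v_{2} + v_{4} = v_{1} — sig = (2;(1))
  P={2,6}:  v_{2} + v_{6} = v_{3} — sig = (2;(1))
  P={3,5}:  v_{3} + v_{5} = v_{1} — sig = (2;(1))
  P={4,5}:  v_{4} + v_{5} = v_{0} — sig = (2;(1))
  P={5,6}:  v_{5} + v_{6} = v_{4} — sig = (2;(1))
  P={0,2}:  v_{0} + v_{2} = v_{1} + v_{5} — sig = (2;(1,1))
  P={0,1}:  v_{0} + v_{1} = 2·v_{5} — sig = (2;(2))
  P={0,6}:  v_{0} + v_{6} = 2·v_{4} — sig = (2;(2))
  P={2,5}:  v_{2} + v_{5} = 2·v_{1} — sig = (2;(2))

so the primitive-relation signature multiset is
{ (2;()) ×2,  (2;(1)) ×8,  (2;(1,1)),  (2;(2)) ×3 }


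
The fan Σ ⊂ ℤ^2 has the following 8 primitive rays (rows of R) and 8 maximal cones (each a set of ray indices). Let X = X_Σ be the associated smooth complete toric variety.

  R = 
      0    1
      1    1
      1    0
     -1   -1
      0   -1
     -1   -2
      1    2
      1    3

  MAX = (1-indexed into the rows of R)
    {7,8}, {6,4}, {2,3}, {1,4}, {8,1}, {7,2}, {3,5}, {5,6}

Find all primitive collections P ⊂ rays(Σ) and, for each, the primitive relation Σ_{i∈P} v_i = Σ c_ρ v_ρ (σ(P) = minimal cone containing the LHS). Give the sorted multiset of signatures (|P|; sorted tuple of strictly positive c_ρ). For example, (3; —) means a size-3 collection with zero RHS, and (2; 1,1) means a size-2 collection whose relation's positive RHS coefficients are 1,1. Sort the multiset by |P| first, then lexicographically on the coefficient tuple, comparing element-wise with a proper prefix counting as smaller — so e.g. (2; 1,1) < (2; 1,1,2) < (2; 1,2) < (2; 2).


Minimal non-faces — 20 found among 8 rays, 8 max cones:

  • {1,5}:  v_{1} + v_{5} = 0 — sig = (2; —)
  • {2,4}:  v_{2} + v_{4} = 0 — sig = (2; —)
  • {6,7}:  v_{6} + v_{7} = 0 — sig = (2; —)
  • {1,2}:  v_{1} + v_{2} = v_{7} — sig = (2; 1)
  • {1,3}:  v_{1} + v_{3} = v_{2} — sig = (2; 1)
  • {1,6}:  v_{1} + v_{6} = v_{4} — sig = (2; 1)
  • {1,7}:  v_{1} + v_{7} = v_{8} — sig = (2; 1)
  • {2,5}:  v_{2} + v_{5} = v_{3} — sig = (2; 1)
  • {2,6}:  v_{2} + v_{6} = v_{5} — sig = (2; 1)
  • {3,4}:  v_{3} + v_{4} = v_{5} — sig = (2; 1)
  • {4,5}:  v_{4} + v_{5} = v_{6} — sig = (2; 1)
  • {4,7}:  v_{4} + v_{7} = v_{1} — sig = (2; 1)
  • {5,7}:  v_{5} + v_{7} = v_{2} — sig = (2; 1)
  • {5,8}:  v_{5} + v_{8} = v_{7} — sig = (2; 1)
  • {6,8}:  v_{6} + v_{8} = v_{1} — sig = (2; 1)
  • {3,8}:  v_{3} + v_{8} = v_{2} + v_{7} — sig = (2; 1,1)
  • {2,8}:  v_{2} + v_{8} = 2·v_{7} — sig = (2; 2)
  • {3,6}:  v_{3} + v_{6} = 2·v_{5} — sig = (2; 2)
  • {3,7}:  v_{3} + v_{7} = 2·v_{2} — sig = (2; 2)
  • {4,8}:  v_{4} + v_{8} = 2·v_{1} — sig = (2; 2)

Hence PRS(X_Σ) =
    (2; —)
    (2; —)
    (2; —)
    (2; 1)
    (2; 1)
    (2; 1)
    (2; 1)
    (2; 1)
    (2; 1)
    (2; 1)
    (2; 1)
    (2; 1)
    (2; 1)
    (2; 1)
    (2; 1)
    (2; 1,1)
    (2; 2)
    (2; 2)
    (2; 2)
    (2; 2)


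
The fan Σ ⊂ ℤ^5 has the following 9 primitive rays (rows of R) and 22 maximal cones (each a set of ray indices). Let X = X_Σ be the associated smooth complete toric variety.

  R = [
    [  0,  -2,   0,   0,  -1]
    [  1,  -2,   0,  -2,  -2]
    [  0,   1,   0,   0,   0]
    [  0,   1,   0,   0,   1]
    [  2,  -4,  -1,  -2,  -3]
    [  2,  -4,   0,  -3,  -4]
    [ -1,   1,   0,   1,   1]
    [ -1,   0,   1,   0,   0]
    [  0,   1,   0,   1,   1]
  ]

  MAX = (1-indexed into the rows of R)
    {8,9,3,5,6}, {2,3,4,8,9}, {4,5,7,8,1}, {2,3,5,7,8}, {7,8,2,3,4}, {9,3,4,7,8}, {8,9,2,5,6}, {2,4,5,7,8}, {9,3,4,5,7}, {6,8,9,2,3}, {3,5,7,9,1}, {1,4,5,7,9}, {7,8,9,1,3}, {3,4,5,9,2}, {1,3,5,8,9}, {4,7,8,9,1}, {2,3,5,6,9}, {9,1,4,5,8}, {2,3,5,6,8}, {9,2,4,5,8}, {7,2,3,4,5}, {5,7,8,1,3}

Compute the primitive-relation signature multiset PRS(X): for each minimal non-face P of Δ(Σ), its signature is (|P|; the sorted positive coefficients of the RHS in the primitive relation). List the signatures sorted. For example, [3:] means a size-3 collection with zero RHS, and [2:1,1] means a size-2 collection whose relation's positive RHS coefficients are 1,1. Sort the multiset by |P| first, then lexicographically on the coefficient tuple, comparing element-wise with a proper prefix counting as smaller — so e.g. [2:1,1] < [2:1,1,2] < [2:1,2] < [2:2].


The 9 primitive collections of Σ (r=9, n=5):

  P = {1,2}:  v_{1} + v_{2} = v_{5} + v_{8} ; sig = [2:1,1]
  P = {6,7}:  v_{6} + v_{7} = v_{3} + v_{5} + v_{8} ; sig = [2:1,1,1]
  P = {1,6}:  v_{1} + v_{6} = v_{3} + 2·v_{5} + 2·v_{8} + v_{9} ; sig = [2:1,1,2,2]
  P = {4,6}:  v_{4} + v_{6} = 2·v_{2} + v_{9} ; sig = [2:1,2]
  P = {1,3,4}:  v_{1} + v_{3} + v_{4} = 0 ; sig = [3:]
  P = {2,7,9}:  v_{2} + v_{7} + v_{9} = 0 ; sig = [3:]
  P = {3,4,5,8}:  v_{3} + v_{4} + v_{5} + v_{8} = v_{2} ; sig = [4:1]
  P = {5,7,8,9}:  v_{5} + v_{7} + v_{8} + v_{9} = v_{1} ; sig = [4:1]
  P = {2,3,5,8,9}:  v_{2} + v_{3} + v_{5} + v_{8} + v_{9} = v_{6} ; sig = [5:1]

Hence PRS(X_Σ) =
    [2:1,1]
    [2:1,1,1]
    [2:1,1,2,2]
    [2:1,2]
    [3:]
    [3:]
    [4:1]
    [4:1]
    [5:1]


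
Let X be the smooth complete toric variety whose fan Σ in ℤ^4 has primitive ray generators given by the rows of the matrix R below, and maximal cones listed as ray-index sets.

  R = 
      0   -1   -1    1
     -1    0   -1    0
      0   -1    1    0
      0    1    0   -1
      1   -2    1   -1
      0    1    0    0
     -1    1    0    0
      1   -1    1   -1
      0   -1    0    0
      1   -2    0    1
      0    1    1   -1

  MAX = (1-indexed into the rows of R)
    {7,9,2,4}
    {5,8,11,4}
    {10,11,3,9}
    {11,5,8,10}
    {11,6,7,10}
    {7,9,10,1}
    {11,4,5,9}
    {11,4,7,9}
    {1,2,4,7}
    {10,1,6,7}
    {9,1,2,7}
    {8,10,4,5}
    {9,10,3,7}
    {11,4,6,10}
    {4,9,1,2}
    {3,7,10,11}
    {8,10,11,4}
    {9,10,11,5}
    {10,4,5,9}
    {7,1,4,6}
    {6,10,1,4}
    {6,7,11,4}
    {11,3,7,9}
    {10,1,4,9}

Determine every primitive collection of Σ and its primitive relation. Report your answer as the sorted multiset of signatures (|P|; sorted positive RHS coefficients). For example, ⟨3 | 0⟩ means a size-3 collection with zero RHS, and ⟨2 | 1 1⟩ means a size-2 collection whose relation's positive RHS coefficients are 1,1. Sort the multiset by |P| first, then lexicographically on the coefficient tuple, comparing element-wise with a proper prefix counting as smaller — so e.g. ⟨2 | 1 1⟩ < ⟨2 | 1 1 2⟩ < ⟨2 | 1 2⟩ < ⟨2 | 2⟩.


Primitive collections (25):

  {1,11}:  v_{1} + v_{11} = 0  ⇒ sig = ⟨2 | 0⟩
  {6,9}:  v_{6} + v_{9} = 0  ⇒ sig = ⟨2 | 0⟩
  {5,6}:  v_{5} + v_{6} = v_{8}  ⇒ sig = ⟨2 | 1⟩
  {8,9}:  v_{8} + v_{9} = v_{5}  ⇒ sig = ⟨2 | 1⟩
  {2,10}:  v_{2} + v_{10} = v_{1} + v_{9}  ⇒ sig = ⟨2 | 1 1⟩
  {3,4}:  v_{3} + v_{4} = v_{9} + v_{11}  ⇒ sig = ⟨2 | 1 1⟩
  {7,8}:  v_{7} + v_{8} = v_{9} + v_{11}  ⇒ sig = ⟨2 | 1 1⟩
  {1,3}:  v_{1} + v_{3} = v_{7} + v_{9} + v_{10}  ⇒ sig = ⟨2 | 1 1 1⟩
  {1,8}:  v_{1} + v_{8} = v_{4} + v_{9} + v_{10}  ⇒ sig = ⟨2 | 1 1 1⟩
  {2,6}:  v_{2} + v_{6} = v_{1} + v_{4} + v_{7}  ⇒ sig = ⟨2 | 1 1 1⟩
  {2,11}:  v_{2} + v_{11} = v_{4} + v_{7} + v_{9}  ⇒ sig = ⟨2 | 1 1 1⟩
  {3,6}:  v_{3} + v_{6} = v_{7} + v_{10} + v_{11}  ⇒ sig = ⟨2 | 1 1 1⟩
  {6,8}:  v_{6} + v_{8} = v_{4} + v_{10} + v_{11}  ⇒ sig = ⟨2 | 1 1 1⟩
  {1,5}:  v_{1} + v_{5} = v_{4} + 2·v_{9} + v_{10}  ⇒ sig = ⟨2 | 1 1 2⟩
  {2,3}:  v_{2} + v_{3} = v_{7} + 2·v_{9}  ⇒ sig = ⟨2 | 1 2⟩
  {2,8}:  v_{2} + v_{8} = v_{4} + 2·v_{9}  ⇒ sig = ⟨2 | 1 2⟩
  {5,7}:  v_{5} + v_{7} = 2·v_{9} + v_{11}  ⇒ sig = ⟨2 | 1 2⟩
  {3,8}:  v_{3} + v_{8} = 2·v_{9} + v_{10} + 2·v_{11}  ⇒ sig = ⟨2 | 1 2 2⟩
  {3,5}:  v_{3} + v_{5} = 3·v_{9} + v_{10} + 2·v_{11}  ⇒ sig = ⟨2 | 1 2 3⟩
  {2,5}:  v_{2} + v_{5} = v_{4} + 3·v_{9}  ⇒ sig = ⟨2 | 1 3⟩
  {4,7,10}:  v_{4} + v_{7} + v_{10} = 0  ⇒ sig = ⟨3 | 0⟩
  {1,4,7,9}:  v_{1} + v_{4} + v_{7} + v_{9} = v_{2}  ⇒ sig = ⟨4 | 1⟩
  {4,9,10,11}:  v_{4} + v_{9} + v_{10} + v_{11} = v_{8}  ⇒ sig = ⟨4 | 1⟩
  {7,9,10,11}:  v_{7} + v_{9} + v_{10} + v_{11} = v_{3}  ⇒ sig = ⟨4 | 1⟩
  {4,5,10,11}:  v_{4} + v_{5} + v_{10} + v_{11} = 2·v_{8}  ⇒ sig = ⟨4 | 2⟩

Sorted signature multiset PRS(X):
    |P|=2: 20 collections, coeffs (), (), (1), (1), (1,1), (1,1), (1,1), (1,1,1), (1,1,1), (1,1,1), (1,1,1), (1,1,1), (1,1,1), (1,1,2), (1,2), (1,2), (1,2), (1,2,2), (1,2,3), (1,3)
    |P|=3: 1 collection, coeffs ()
    |P|=4: 4 collections, coeffs (1), (1), (1), (2)


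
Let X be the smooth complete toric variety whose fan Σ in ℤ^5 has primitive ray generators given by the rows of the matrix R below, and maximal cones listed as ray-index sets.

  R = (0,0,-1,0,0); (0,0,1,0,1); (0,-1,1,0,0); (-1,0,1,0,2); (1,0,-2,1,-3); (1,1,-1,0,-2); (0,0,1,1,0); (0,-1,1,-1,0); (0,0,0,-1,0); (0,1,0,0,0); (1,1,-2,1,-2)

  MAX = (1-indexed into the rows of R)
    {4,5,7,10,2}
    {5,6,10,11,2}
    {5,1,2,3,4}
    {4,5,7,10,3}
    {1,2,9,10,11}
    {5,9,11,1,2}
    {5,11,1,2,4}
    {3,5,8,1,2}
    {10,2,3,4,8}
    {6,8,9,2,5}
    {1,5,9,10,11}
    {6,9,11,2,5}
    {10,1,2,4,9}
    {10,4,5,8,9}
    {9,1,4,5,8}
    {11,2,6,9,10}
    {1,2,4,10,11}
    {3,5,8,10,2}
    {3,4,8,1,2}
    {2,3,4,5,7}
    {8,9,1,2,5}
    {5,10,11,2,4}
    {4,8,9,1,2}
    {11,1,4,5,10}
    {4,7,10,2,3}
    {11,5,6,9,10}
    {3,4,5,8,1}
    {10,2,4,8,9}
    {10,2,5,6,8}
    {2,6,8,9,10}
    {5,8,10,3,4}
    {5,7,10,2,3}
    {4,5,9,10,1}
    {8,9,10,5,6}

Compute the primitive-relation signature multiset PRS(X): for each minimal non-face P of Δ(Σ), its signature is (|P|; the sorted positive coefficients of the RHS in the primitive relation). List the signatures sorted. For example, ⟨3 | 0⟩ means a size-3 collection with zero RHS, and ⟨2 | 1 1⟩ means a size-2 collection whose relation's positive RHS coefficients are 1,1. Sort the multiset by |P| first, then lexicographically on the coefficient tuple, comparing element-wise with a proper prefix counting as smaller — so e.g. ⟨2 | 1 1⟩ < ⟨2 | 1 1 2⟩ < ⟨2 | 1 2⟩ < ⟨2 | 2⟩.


Σ has 19 primitive collections:

  • {3,9}:  v_{3} + v_{9} = v_{8} ; sig = ⟨2 | 1⟩
  • {4,6}:  v_{4} + v_{6} = v_{10} ; sig = ⟨2 | 1⟩
  • {1,6}:  v_{1} + v_{6} = v_{9} + v_{11} ; sig = ⟨2 | 1 1⟩
  • {3,11}:  v_{3} + v_{11} = v_{2} + v_{5} ; sig = ⟨2 | 1 1⟩
  • {7,9}:  v_{7} + v_{9} = v_{3} + v_{10} ; sig = ⟨2 | 1 1⟩
  • {1,7}:  v_{1} + v_{7} = v_{2} + v_{4} + v_{5} ; sig = ⟨2 | 1 1 1⟩
  • {8,11}:  v_{8} + v_{11} = v_{2} + v_{5} + v_{9} ; sig = ⟨2 | 1 1 1⟩
  • {3,6}:  v_{3} + v_{6} = v_{2} + v_{5} + v_{8} + v_{10} ; sig = ⟨2 | 1 1 1 1⟩
  • {6,7}:  v_{6} + v_{7} = v_{2} + v_{3} + v_{5} + 2·v_{10} ; sig = ⟨2 | 1 1 1 2⟩
  • {7,11}:  v_{7} + v_{11} = 2·v_{2} + v_{4} + 2·v_{5} + v_{10} ; sig = ⟨2 | 1 1 2 2⟩
  • {7,8}:  v_{7} + v_{8} = 2·v_{3} + v_{10} ; sig = ⟨2 | 1 2⟩
  • {1,3,10}:  v_{1} + v_{3} + v_{10} = 0 ; sig = ⟨3 | 0⟩
  • {1,8,10}:  v_{1} + v_{8} + v_{10} = v_{9} ; sig = ⟨3 | 1⟩
  • {4,9,11}:  v_{4} + v_{9} + v_{11} = v_{1} + v_{10} ; sig = ⟨3 | 1 1⟩
  • {2,4,5,9}:  v_{2} + v_{4} + v_{5} + v_{9} = 0 ; sig = ⟨4 | 0⟩
  • {1,2,5,10}:  v_{1} + v_{2} + v_{5} + v_{10} = v_{11} ; sig = ⟨4 | 1⟩
  • {2,4,5,8}:  v_{2} + v_{4} + v_{5} + v_{8} = v_{3} ; sig = ⟨4 | 1⟩
  • {2,5,9,10}:  v_{2} + v_{5} + v_{9} + v_{10} = v_{6} ; sig = ⟨4 | 1⟩
  • {2,3,4,5,10}:  v_{2} + v_{3} + v_{4} + v_{5} + v_{10} = v_{7} ; sig = ⟨5 | 1⟩

Sorted signature multiset PRS(X):
    ⟨2 | 1⟩
    ⟨2 | 1⟩
    ⟨2 | 1 1⟩
    ⟨2 | 1 1⟩
    ⟨2 | 1 1⟩
    ⟨2 | 1 1 1⟩
    ⟨2 | 1 1 1⟩
    ⟨2 | 1 1 1 1⟩
    ⟨2 | 1 1 1 2⟩
    ⟨2 | 1 1 2 2⟩
    ⟨2 | 1 2⟩
    ⟨3 | 0⟩
    ⟨3 | 1⟩
    ⟨3 | 1 1⟩
    ⟨4 | 0⟩
    ⟨4 | 1⟩
    ⟨4 | 1⟩
    ⟨4 | 1⟩
    ⟨5 | 1⟩


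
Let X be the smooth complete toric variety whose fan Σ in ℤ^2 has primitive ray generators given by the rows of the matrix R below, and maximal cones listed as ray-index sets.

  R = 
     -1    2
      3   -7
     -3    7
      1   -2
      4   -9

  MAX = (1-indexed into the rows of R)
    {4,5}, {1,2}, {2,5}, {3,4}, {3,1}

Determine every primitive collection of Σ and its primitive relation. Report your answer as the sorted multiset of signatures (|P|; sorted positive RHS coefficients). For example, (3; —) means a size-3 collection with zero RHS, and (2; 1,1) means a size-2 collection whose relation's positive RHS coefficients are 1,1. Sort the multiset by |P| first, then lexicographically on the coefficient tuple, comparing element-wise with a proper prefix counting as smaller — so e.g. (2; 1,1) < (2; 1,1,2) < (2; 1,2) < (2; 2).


Σ has 5 primitive collections:

  • {1,4}:  v_{1} + v_{4} = 0 ; sig = (2; —)
  • {2,3}:  v_{2} + v_{3} = 0 ; sig = (2; —)
  • {1,5}:  v_{1} + v_{5} = v_{2} ; sig = (2; 1)
  • {2,4}:  v_{2} + v_{4} = v_{5} ; sig = (2; 1)
  • {3,5}:  v_{3} + v_{5} = v_{4} ; sig = (2; 1)

Hence PRS(X_Σ) =
    |P|=2: 5 collections, coeffs (), (), (1), (1), (1)


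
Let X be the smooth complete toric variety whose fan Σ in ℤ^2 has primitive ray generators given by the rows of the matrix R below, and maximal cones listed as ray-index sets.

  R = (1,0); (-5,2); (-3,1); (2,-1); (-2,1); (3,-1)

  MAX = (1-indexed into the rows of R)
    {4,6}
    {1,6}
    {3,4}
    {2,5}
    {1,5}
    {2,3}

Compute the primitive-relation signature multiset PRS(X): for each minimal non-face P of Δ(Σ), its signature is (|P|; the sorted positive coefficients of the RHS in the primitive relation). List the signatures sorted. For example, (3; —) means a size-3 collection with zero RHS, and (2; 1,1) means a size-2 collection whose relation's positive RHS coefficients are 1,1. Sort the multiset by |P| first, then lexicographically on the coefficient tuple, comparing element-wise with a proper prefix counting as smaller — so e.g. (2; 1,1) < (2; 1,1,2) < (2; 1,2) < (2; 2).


The 9 primitive collections of Σ (r=6, n=2):

  P={3,6}:  v_{3} + v_{6} = 0  ⟹  sig = (2; —)
  P={4,5}:  v_{4} + v_{5} = 0  ⟹  sig = (2; —)
  P={1,3}:  v_{1} + v_{3} = v_{5}  ⟹  sig = (2; 1)
  P={1,4}:  v_{1} + v_{4} = v_{6}  ⟹  sig = (2; 1)
  P={2,4}:  v_{2} + v_{4} = v_{3}  ⟹  sig = (2; 1)
  P={2,6}:  v_{2} + v_{6} = v_{5}  ⟹  sig = (2; 1)
  P={3,5}:  v_{3} + v_{5} = v_{2}  ⟹  sig = (2; 1)
  P={5,6}:  v_{5} + v_{6} = v_{1}  ⟹  sig = (2; 1)
  P={1,2}:  v_{1} + v_{2} = 2·v_{5}  ⟹  sig = (2; 2)

Sorted signature multiset PRS(X):
[(2; —), (2; —), (2; 1), (2; 1), (2; 1), (2; 1), (2; 1), (2; 1), (2; 2)]


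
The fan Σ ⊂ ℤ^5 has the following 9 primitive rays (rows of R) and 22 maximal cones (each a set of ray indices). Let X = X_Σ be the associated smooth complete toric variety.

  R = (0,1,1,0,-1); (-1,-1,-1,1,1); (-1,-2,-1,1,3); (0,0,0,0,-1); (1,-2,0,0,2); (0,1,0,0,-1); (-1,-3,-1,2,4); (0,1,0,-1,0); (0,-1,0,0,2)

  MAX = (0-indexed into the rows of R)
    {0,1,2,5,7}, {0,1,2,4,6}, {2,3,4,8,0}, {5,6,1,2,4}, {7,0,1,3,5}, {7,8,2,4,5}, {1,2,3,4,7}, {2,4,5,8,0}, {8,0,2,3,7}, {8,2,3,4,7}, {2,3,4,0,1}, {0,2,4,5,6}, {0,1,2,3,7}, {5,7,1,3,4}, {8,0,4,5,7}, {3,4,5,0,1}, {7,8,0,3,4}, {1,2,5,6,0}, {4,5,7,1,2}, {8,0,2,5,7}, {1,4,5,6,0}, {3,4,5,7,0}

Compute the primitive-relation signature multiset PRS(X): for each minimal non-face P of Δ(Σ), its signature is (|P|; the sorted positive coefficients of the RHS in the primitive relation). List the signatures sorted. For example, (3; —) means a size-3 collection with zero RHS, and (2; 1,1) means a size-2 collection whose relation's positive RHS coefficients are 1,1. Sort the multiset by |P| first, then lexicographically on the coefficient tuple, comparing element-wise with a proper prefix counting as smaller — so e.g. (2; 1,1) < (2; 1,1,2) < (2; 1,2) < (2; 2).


Δ(Σ) — 9 vertices, 9 min non-faces:

  • {1,8}:  v_{1} + v_{8} = v_{2}  ⟹  sig = (2; 1)
  • {6,7}:  v_{6} + v_{7} = v_{2} + v_{5} + v_{8}  ⟹  sig = (2; 1,1,1)
  • {6,8}:  v_{6} + v_{8} = v_{0} + 2·v_{2} + v_{4} + v_{5}  ⟹  sig = (2; 1,1,1,2)
  • {3,6}:  v_{3} + v_{6} = v_{0} + 2·v_{1} + v_{4}  ⟹  sig = (2; 1,1,2)
  • {3,5,8}:  v_{3} + v_{5} + v_{8} = 0  ⟹  sig = (3; —)
  • {2,3,5}:  v_{2} + v_{3} + v_{5} = v_{1}  ⟹  sig = (3; 1)
  • {0,1,4,7}:  v_{0} + v_{1} + v_{4} + v_{7} = v_{8}  ⟹  sig = (4; 1)
  • {0,2,4,7}:  v_{0} + v_{2} + v_{4} + v_{7} = 2·v_{8}  ⟹  sig = (4; 2)
  • {0,1,2,4,5}:  v_{0} + v_{1} + v_{2} + v_{4} + v_{5} = v_{6}  ⟹  sig = (5; 1)

so the primitive-relation signature multiset is
[(2; 1), (2; 1,1,1), (2; 1,1,1,2), (2; 1,1,2), (3; —), (3; 1), (4; 1), (4; 2), (5; 1)]


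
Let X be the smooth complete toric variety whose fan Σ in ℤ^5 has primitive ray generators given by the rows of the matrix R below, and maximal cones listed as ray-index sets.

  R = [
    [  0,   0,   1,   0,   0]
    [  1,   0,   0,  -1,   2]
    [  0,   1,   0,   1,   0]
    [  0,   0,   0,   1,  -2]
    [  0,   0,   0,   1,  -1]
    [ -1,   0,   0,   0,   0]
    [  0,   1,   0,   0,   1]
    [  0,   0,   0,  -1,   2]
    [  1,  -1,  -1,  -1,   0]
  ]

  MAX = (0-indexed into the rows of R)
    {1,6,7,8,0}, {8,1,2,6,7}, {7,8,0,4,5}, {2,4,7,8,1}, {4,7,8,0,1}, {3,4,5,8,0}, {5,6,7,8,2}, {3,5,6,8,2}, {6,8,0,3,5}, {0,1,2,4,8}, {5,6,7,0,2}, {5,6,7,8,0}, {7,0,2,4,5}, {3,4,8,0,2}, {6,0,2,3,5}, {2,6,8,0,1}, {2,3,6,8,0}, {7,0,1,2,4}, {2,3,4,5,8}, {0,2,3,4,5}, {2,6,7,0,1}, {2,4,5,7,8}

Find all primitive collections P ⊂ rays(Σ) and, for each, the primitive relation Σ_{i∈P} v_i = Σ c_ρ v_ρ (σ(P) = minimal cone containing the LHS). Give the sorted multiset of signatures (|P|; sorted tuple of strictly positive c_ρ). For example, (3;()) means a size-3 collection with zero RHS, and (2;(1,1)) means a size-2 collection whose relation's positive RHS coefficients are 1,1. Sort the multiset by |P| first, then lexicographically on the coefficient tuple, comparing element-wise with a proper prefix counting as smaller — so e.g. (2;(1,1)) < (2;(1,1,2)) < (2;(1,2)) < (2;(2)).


Δ(Σ) — 9 vertices, 6 min non-faces:

  • {3,7}:  v_{3} + v_{7} = 0  ⟹  sig = (2;())
  • {1,5}:  v_{1} + v_{5} = v_{7}  ⟹  sig = (2;(1))
  • {4,6}:  v_{4} + v_{6} = v_{2}  ⟹  sig = (2;(1))
  • {1,3}:  v_{1} + v_{3} = v_{0} + v_{2} + v_{8}  ⟹  sig = (2;(1,1,1))
  • {0,2,5,8}:  v_{0} + v_{2} + v_{5} + v_{8} = 0  ⟹  sig = (4;())
  • {0,2,7,8}:  v_{0} + v_{2} + v_{7} + v_{8} = v_{1}  ⟹  sig = (4;(1))

Signatures (|P|; sorted positive RHS coefficients), sorted:
    (2;())
    (2;(1))
    (2;(1))
    (2;(1,1,1))
    (4;())
    (4;(1))
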